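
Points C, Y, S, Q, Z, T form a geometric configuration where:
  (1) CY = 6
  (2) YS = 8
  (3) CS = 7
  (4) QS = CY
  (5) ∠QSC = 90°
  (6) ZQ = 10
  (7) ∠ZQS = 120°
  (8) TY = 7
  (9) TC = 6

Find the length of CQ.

From the given relations: QS = CY = 6.
Step 1: By the law of cosines on triangle CSQ: CQ² = 7² + 6² − 2·7·6·cos(90°) = 85, so CQ = √85.

Therefore, the length of CQ = √85.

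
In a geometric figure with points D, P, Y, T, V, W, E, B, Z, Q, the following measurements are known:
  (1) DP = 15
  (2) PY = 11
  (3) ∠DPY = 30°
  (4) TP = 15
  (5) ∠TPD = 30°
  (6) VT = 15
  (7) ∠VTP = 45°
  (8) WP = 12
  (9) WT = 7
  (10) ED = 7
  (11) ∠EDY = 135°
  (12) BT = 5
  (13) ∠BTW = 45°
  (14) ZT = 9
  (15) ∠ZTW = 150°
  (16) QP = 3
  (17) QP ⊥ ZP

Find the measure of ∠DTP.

Step 1: By the law of cosines on triangle TPD: TD² = 15² + 15² − 2·15·15·cos(30°) = 60.29, so TD ≈ 7.76.
Step 2: By the inverse law of cosines on triangle DTP: cos(∠DTP) = (7.76² + 15² − 15²) / (2·7.76·15) = 60.29/232.94 = 0.2588, so ∠DTP = 75°.

Therefore, the measure of angle ∠DTP = 75°.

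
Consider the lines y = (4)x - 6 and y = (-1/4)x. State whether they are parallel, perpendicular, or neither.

Slope of line 1: m1 = 4
Slope of line 2: m2 = -1/4
Two lines are perpendicular when the product of their slopes is -1 (negative reciprocals).
m1 * m2 = (4) * (-1/4) = -1, confirming perpendicularity.

Perpendicular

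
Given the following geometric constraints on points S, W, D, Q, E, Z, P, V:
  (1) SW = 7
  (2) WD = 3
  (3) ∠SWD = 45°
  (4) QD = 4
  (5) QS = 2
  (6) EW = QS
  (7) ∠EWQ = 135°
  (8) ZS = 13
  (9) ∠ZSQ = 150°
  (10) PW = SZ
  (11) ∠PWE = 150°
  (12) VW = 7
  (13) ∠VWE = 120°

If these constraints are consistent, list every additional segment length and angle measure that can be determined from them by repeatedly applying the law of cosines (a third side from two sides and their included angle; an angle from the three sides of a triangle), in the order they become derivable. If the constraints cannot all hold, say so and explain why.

The constraints are consistent. Derivable facts, in order:
After 1 step:
- EP ≈ 14.77
- EV = √67
- QZ ≈ 14.77
- SD ≈ 5.32
After 2 steps:
- ∠DQS = 121.25°
- ∠DSQ = 40°
- ∠DSW = 23.5°
- ∠EPW = 3.88°
- ∠EVW = 12.22°
- ∠PEW = 26.12°
- ∠QDS = 18.75°
- ∠QZS = 3.88°
- ∠SDW = 111.5°
- ∠SQZ = 26.12°
- ∠VEW = 47.78°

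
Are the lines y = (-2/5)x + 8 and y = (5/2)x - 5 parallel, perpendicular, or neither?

Slope of line 1: m1 = -2/5
Slope of line 2: m2 = 5/2
Two lines are perpendicular when the product of their slopes is -1 (negative reciprocals).
m1 * m2 = (-2/5) * (5/2) = -1, confirming perpendicularity.

Perpendicular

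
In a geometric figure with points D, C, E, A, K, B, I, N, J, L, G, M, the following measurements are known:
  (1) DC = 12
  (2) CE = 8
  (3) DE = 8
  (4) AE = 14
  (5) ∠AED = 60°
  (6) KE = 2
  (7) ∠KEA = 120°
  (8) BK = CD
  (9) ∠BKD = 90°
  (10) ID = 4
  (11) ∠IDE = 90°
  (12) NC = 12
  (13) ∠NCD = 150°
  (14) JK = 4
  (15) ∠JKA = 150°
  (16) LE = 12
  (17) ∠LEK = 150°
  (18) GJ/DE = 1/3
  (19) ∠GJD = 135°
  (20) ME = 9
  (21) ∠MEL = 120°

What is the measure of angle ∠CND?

Step 1: By the law of cosines on triangle NCD: ND² = 12² + 12² − 2·12·12·cos(150°) = 537.42, so ND ≈ 23.18.
Step 2: By the inverse law of cosines on triangle CND: cos(∠CND) = (12² + 23.18² − 12²) / (2·12·23.18) = 537.42/556.37 = 0.9659, so ∠CND = 15°.

Therefore, the measure of angle ∠CND = 15°.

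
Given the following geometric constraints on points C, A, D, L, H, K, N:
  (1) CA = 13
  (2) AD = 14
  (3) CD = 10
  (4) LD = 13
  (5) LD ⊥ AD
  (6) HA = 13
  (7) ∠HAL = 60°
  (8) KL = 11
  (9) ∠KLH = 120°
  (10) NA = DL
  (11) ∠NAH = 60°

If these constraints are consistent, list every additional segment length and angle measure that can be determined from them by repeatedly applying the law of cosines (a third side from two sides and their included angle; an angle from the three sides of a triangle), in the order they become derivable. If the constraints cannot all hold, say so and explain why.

The constraints are consistent. Derivable facts, in order:
After 1 step:
- AL ≈ 19.1
- HN = 13
- ∠ACD = 73.69°
- ∠ADC = 63.03°
- ∠CAD = 43.28°
After 2 steps:
- LH ≈ 16.9
- ∠AHN = 60°
- ∠ALD = 47.12°
- ∠ANH = 60°
- ∠DAL = 42.88°
After 3 steps:
- HK ≈ 24.34
- ∠AHL = 78.23°
- ∠ALH = 41.77°
After 4 steps:
- ∠HKL = 36.96°
- ∠KHL = 23.04°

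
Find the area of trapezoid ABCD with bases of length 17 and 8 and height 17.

Area = (17 + 8) * 17 / 2 = 425 / 2 = 425/2

425/2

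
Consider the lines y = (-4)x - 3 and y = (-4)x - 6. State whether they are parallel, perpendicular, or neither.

Slope of line 1: m1 = -4
Slope of line 2: m2 = -4
Two lines are parallel if and only if they have equal slopes (or both are vertical).
Here m1 = m2 = -4, confirming the lines are parallel.

Parallel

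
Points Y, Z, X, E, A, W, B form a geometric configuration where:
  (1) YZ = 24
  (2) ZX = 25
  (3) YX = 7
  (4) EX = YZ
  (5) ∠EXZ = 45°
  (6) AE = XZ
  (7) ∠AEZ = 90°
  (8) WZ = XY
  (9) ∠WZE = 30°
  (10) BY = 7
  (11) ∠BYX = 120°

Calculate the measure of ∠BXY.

Step 1: By the law of cosines on triangle XYB: XB² = 7² + 7² − 2·7·7·cos(120°) = 147, so XB = 7·√3.
Step 2: By the inverse law of cosines on triangle BXY: cos(∠BXY) = ((7·√3)² + 7² − 7²) / (2·7·√3·7) = 147/169.74 = 0.866, so ∠BXY = 30°.

Therefore, the measure of angle ∠BXY = 30°.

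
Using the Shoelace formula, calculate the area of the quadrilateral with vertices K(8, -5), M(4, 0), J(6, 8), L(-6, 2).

Shoelace: sum of cross terms = 126, Area = (1/2)|126| = 63

63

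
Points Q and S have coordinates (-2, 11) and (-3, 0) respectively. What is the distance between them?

The horizontal distance is |-3 - -2| = 1 and the vertical distance is |0 - 11| = 11.
By the Pythagorean theorem, d = sqrt(1^2 + 11^2) = sqrt(122).

sqrt(122)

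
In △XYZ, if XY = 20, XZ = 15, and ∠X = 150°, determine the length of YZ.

When two sides and the included angle are known, the law of cosines gives the third side.
c^2 = a^2 + b^2 - 2ab cos(C) generalizes the Pythagorean theorem to non-right triangles.
Here: YZ^2 = 400 + 225 - 600*(-sqrt(3)/2) = 300*sqrt(3) + 625
YZ = 5*sqrt(12*sqrt(3) + 25)

5*sqrt(12*sqrt(3) + 25)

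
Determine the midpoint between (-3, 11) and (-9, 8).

The midpoint is the point halfway along the segment.
Move half the horizontal distance: -3 + (-9 - -3)/2 = -3 + -6/2 = -6
Move half the vertical distance: 11 + (8 - 11)/2 = 11 + -3/2 = 19/2
Midpoint = (-6, 19/2)

(-6, 19/2)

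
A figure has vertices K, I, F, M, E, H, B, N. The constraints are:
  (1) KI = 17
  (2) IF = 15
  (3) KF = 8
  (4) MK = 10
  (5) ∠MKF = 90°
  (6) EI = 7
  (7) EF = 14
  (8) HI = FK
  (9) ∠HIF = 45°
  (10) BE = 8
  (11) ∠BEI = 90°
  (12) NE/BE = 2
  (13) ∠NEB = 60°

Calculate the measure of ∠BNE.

From the given relations: NE = 2·BE = 2·8 = 16.
Step 1: By the law of cosines on triangle NEB: NB² = 16² + 8² − 2·16·8·cos(60°) = 192, so NB = 8·√3.
Step 2: By the inverse law of cosines on triangle BNE: cos(∠BNE) = ((8·√3)² + 16² − 8²) / (2·8·√3·16) = 384/443.41 = 0.866, so ∠BNE = 30°.

Therefore, the measure of angle ∠BNE = 30°.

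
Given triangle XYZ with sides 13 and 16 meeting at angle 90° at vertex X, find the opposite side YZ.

Since angle X = 90°, this is a right triangle and the law of cosines reduces to the Pythagorean theorem.
YZ^2 = 13^2 + 16^2 = 425
YZ = 5*sqrt(17)

5*sqrt(17)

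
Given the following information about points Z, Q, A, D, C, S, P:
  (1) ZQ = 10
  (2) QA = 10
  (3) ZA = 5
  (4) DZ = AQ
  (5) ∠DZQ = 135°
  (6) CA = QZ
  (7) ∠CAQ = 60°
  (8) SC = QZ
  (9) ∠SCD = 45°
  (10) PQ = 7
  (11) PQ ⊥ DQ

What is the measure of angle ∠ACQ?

From the given relations: CA = QZ = 10.
Step 1: By the law of cosines on triangle CAQ: CQ² = 10² + 10² − 2·10·10·cos(60°) = 100, so CQ = 10.
Step 2: By the inverse law of cosines on triangle ACQ: cos(∠ACQ) = (10² + 10² − 10²) / (2·10·10) = 100/200 = 0.5, so ∠ACQ = 60°.

Therefore, the measure of angle ∠ACQ = 60°.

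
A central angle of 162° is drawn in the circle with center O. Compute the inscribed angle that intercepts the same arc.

Inscribed angle = 162° / 2 = 81° (inscribed angle theorem).

81°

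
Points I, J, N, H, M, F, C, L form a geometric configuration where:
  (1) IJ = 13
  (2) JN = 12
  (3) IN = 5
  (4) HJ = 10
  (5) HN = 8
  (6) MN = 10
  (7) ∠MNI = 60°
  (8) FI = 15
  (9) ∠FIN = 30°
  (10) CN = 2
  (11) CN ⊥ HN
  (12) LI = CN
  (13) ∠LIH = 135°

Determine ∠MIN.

Step 1: By the law of cosines on triangle INM: IM² = 5² + 10² − 2·5·10·cos(60°) = 75, so IM = 5·√3.
Step 2: By the inverse law of cosines on triangle MIN: cos(∠MIN) = ((5·√3)² + 5² − 10²) / (2·5·√3·5) = 0/86.6 = 0, so ∠MIN = 90°.

Therefore, the measure of angle ∠MIN = 90°.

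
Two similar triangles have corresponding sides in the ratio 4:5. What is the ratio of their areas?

Area ratio = (side ratio)^2 = (4/5)^2 = 16:25.

16:25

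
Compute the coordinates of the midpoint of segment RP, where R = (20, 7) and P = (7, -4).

The midpoint is the point halfway along the segment.
Move half the horizontal distance: 20 + (7 - 20)/2 = 20 + -13/2 = 27/2
Move half the vertical distance: 7 + (-4 - 7)/2 = 7 + -11/2 = 3/2
Midpoint = (27/2, 3/2)

(27/2, 3/2)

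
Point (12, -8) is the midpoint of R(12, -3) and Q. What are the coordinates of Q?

Using the midpoint formula: M = ((x1 + x2)/2, (y1 + y2)/2)
We know M = (12, -8) and R = (12, -3)
For x: 12 = (12 + x2)/2, so x2 = 2*12 - 12 = 12
For y: -8 = (-3 + y2)/2, so y2 = 2*-8 - -3 = -13
Q = (12, -13)

(12, -13)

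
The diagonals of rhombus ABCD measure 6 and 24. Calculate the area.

Area of a rhombus = (d1 * d2) / 2
Area = (6 * 24) / 2
Area = 144 / 2
Area = 72

72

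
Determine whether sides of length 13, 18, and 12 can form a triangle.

For three segments to close into a triangle, no single side can be as long as the other two combined.
The longest side is 18, and 12 + 13 = 25 > 18.
A triangle can be formed.

Yes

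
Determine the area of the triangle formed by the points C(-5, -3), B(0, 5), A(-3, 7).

The Shoelace formula computes the area from vertex coordinates by summing cross products.
For vertices (-5,-3), (0,5), (-3,7):
Signed sum = -5*5 - 0*-3 + 0*7 - -3*5 + -3*-3 - -5*7
= -25 + 15 + 44 = 34
Area = (1/2)|34| = 17.

17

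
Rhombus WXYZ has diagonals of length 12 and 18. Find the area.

Area = (12 * 18) / 2 = 216 / 2 = 108

108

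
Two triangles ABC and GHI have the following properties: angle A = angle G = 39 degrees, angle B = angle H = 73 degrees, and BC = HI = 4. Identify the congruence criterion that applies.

The given information provides:
angle A = angle G = 39 degrees, angle B = angle H = 73 degrees, and BC = HI = 4
This matches the AAS congruence theorem.
Two pairs of corresponding angles and a non-included side are equal (Angle-Angle-Side).

AAS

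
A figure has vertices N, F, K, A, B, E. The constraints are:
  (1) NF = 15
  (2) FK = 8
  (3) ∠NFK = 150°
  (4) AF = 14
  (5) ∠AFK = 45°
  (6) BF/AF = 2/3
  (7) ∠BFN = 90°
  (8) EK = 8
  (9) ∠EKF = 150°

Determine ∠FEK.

Step 1: By the law of cosines on triangle EKF: EF² = 8² + 8² − 2·8·8·cos(150°) = 238.85, so EF ≈ 15.45.
Step 2: By the inverse law of cosines on triangle FEK: cos(∠FEK) = (15.45² + 8² − 8²) / (2·15.45·8) = 238.85/247.28 = 0.9659, so ∠FEK = 15°.

Therefore, the measure of angle ∠FEK = 15°.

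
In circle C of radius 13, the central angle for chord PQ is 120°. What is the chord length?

Chord length = 2r sin(θ/2)
= 2 × 13 × sin(120°/2)
= 2 × 13 × sin(60°)
= 13*sqrt(3)

13*sqrt(3)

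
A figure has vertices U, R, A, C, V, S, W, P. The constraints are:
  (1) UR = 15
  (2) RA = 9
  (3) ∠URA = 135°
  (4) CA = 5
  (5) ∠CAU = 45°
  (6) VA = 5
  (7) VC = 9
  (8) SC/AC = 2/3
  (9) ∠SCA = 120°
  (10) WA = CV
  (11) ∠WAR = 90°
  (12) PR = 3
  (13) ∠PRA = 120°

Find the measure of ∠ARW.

From the given relations: WA = CV = 9.
Step 1: By the law of cosines on triangle RAW: RW² = 9² + 9² − 2·9·9·cos(90°) = 162, so RW = 9·√2.
Step 2: By the inverse law of cosines on triangle ARW: cos(∠ARW) = (9² + (9·√2)² − 9²) / (2·9·9·√2) = 162/229.1 = 0.7071, so ∠ARW = 45°.

Therefore, the measure of angle ∠ARW = 45°.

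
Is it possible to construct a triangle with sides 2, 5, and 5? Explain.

Sort the sides: 2, 5, 5.
It suffices to check that the sum of the two smallest exceeds the largest:
2 + 5 = 7 > 5. ✓
Yes, a valid triangle can be formed.

Yes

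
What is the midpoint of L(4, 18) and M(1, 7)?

The midpoint is the average of the coordinates:
x: (4 + 1)/2 = 5/2
y: (18 + 7)/2 = 25/2
Midpoint = (5/2, 25/2)

(5/2, 25/2)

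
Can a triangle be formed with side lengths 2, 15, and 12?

The longest side is 15. The other two sides sum to 2 + 12 = 14.
Since 14 ≤ 15, the two shorter sides cannot reach around to close the triangle.

No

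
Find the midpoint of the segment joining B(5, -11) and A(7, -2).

M = ((x₁ + x₂)/2, (y₁ + y₂)/2)
= ((5 + 7)/2, (-11 + -2)/2)
= (12/2, -13/2) = (6, -13/2)

(6, -13/2)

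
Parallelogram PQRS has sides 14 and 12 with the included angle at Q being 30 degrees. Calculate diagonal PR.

The diagonal of a parallelogram can be found by treating two adjacent sides and the diagonal as a triangle.
Applying the law of cosines with sides 14, 12 and included angle 30°:
d^2 = 196 + 144 - 336*cos(30°) = 340 - 168*sqrt(3)
d = 2*sqrt(85 - 42*sqrt(3))

2*sqrt(85 - 42*sqrt(3))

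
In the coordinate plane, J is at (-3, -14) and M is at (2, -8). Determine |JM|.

d = sqrt((5)^2 + (6)^2) = sqrt(61)

sqrt(61)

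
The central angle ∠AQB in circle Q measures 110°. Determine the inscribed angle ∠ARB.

By the inscribed angle theorem, the inscribed angle is half the central angle.
Inscribed angle = 110° / 2 = 55°

55°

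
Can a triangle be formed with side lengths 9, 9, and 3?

Yes.
The triangle inequality requires that the sum of any two sides exceeds the third.
Here 3 + 9 = 12 > 9, so the condition is met.

Yes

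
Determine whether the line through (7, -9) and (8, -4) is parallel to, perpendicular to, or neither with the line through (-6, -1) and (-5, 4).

Slope of line 1: m1 = (-4 - -9)/(8 - 7) = 5/1 = 5
Slope of line 2: m2 = (4 - -1)/(-5 - -6) = 5/1 = 5
m1 = m2, so the lines are parallel.

Parallel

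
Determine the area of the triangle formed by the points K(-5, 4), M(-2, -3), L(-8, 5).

Using the Shoelace formula for a triangle:
Area = (1/2)|x0(y1 - y2) + x1(y2 - y0) + x2(y0 - y1)|
Area = (1/2)|-5(-3 - 5) + -2(5 - 4) + -8(4 - -3)|
Area = (1/2)|40 + -2 + -56|
Area = (1/2)|-18|
Area = (1/2)(18)
Area = 9

9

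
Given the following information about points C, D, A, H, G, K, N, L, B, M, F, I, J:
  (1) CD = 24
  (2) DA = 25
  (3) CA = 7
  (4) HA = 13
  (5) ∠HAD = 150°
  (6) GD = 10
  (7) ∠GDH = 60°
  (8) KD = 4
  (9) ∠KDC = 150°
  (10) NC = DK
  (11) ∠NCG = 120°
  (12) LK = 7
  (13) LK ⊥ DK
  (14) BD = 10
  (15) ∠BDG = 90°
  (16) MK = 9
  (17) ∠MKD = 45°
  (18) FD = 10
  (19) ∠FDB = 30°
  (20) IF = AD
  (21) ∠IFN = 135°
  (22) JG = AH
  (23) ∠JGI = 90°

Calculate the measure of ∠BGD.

Step 1: By the law of cosines on triangle GDB: GB² = 10² + 10² − 2·10·10·cos(90°) = 200, so GB = 10·√2.
Step 2: By the inverse law of cosines on triangle BGD: cos(∠BGD) = ((10·√2)² + 10² − 10²) / (2·10·√2·10) = 200/282.84 = 0.7071, so ∠BGD = 45°.

Therefore, the measure of angle ∠BGD = 45°.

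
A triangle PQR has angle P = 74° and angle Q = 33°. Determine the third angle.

By the triangle angle sum property, the three interior angles of any triangle add up to 180°.
We know angle P = 74° and angle Q = 33°, so their sum is 107°.
Therefore angle R = 180° - 107° = 73°.

73 degrees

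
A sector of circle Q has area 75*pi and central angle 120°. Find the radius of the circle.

The sector covers 120°/360° = 1/3 of the full circle.
Full circle area = 75*pi / 1/3 = 225*pi.
Since full area = πr², we get r² = 225*pi/π = 225, so r = 15.

15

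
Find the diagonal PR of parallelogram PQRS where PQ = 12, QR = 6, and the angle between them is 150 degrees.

Using the law of cosines:
d^2 = 12^2 + 6^2 - 2(12)(6)cos(150 degrees)
d^2 = 144 + 36 - 144*-sqrt(3)/2
d^2 = 72*sqrt(3) + 180
d = 6*sqrt(2*sqrt(3) + 5)

6*sqrt(2*sqrt(3) + 5)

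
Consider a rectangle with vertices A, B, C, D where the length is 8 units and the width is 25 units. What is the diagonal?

d = sqrt(8^2 + 25^2) = sqrt(689)

sqrt(689)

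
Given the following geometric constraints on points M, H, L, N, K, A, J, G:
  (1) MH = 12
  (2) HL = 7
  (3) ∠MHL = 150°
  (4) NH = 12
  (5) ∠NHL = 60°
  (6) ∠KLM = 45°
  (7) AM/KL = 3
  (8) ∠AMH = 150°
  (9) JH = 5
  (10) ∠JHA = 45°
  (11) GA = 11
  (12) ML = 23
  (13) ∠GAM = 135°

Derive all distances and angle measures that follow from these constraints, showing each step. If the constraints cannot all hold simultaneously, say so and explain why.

These constraints are not satisfiable: (1), (2) and (3) already determine ML: by the law of cosines ML² = 12² + 7² − 2·12·7·cos(150°) = 338.49, so ML ≈ 18.4, which contradicts (12) ML = 23. No planar figure meets all of them, so nothing further can be derived.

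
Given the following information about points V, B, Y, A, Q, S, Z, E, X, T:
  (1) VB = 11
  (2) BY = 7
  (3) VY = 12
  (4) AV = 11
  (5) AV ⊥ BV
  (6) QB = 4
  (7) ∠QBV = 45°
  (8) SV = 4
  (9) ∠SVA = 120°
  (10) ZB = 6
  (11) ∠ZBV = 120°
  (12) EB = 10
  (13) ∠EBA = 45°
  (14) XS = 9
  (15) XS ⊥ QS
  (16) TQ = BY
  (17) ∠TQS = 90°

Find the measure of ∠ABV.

Step 1: By the law of cosines on triangle BVA: BA² = 11² + 11² − 2·11·11·cos(90°) = 242, so BA = 11·√2.
Step 2: By the inverse law of cosines on triangle ABV: cos(∠ABV) = ((11·√2)² + 11² − 11²) / (2·11·√2·11) = 242/342.24 = 0.7071, so ∠ABV = 45°.

Therefore, the measure of angle ∠ABV = 45°.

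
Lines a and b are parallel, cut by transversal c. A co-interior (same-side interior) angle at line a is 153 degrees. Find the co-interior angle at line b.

Co-interior angles sum to 180: 180 - 153 = 27 degrees.

27 degrees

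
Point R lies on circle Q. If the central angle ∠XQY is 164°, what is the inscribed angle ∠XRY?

Inscribed angle = 164° / 2 = 82° (inscribed angle theorem).

82°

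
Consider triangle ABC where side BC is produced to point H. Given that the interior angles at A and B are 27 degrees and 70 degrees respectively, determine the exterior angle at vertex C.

The interior angle at C is 180 - 27 - 70 = 83 degrees.
The exterior angle and interior angle at C are supplementary:
Exterior angle = 180 - 83 = 97 degrees.

97 degrees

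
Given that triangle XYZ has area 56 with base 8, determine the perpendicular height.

Area = (1/2) * base * height
height = 2 * Area / base
height = 2 * 56 / 8
height = 112 / 8
height = 14

14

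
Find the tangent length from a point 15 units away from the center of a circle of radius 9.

The tangent, radius, and line from the external point to the center form a right triangle.
The right angle is where the tangent meets the radius.
By the Pythagorean theorem: tangent² + 9² = 15²
tangent² = 225 - 81 = 144
tangent = 12

12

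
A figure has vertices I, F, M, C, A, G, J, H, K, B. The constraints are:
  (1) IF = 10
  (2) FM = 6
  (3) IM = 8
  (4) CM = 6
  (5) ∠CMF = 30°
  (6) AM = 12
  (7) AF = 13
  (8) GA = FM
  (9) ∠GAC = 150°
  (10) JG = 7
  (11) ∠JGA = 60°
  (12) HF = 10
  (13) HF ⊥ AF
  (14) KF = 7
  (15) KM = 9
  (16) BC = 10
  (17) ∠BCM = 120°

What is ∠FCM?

Step 1: By the law of cosines on triangle CMF: CF² = 6² + 6² − 2·6·6·cos(30°) = 9.65, so CF ≈ 3.11.
Step 2: By the inverse law of cosines on triangle FCM: cos(∠FCM) = (3.11² + 6² − 6²) / (2·3.11·6) = 9.65/37.27 = 0.2588, so ∠FCM = 75°.

Therefore, the measure of angle ∠FCM = 75°.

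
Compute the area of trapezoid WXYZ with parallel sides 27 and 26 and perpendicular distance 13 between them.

Area of a trapezoid = (base1 + base2) * height / 2
Area = (27 + 26) * 13 / 2
Area = 53 * 13 / 2
Area = 689 / 2
Area = 689/2

689/2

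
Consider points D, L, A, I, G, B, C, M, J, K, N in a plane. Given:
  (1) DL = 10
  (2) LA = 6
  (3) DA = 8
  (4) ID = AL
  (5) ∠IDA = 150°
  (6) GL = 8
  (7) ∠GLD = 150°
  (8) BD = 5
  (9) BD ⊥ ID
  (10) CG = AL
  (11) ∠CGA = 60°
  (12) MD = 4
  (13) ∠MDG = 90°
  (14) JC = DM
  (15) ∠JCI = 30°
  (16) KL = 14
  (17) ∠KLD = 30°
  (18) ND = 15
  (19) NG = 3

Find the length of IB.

From the given relations: ID = AL = 6.
Step 1: By the law of cosines on triangle IDB: IB² = 6² + 5² − 2·6·5·cos(90°) = 61, so IB = √61.

Therefore, the length of IB = √61.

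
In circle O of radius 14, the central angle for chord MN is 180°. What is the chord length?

Drop a perpendicular from the center to the chord, bisecting both the chord and the central angle.
Each half-chord = r sin(θ/2) = 14 sin(90°).
The full chord = 2 × 14 × sin(90°) = 28.

28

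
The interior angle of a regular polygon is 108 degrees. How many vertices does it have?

Each interior angle of a regular n-gon is (n - 2) * 180 / n.
Setting this equal to 108:
(n - 2) * 180 / n = 108
Each exterior angle = 180 - 108 = 72 degrees.
Since exterior angles sum to 360: n = 360 / 72 = 5.

5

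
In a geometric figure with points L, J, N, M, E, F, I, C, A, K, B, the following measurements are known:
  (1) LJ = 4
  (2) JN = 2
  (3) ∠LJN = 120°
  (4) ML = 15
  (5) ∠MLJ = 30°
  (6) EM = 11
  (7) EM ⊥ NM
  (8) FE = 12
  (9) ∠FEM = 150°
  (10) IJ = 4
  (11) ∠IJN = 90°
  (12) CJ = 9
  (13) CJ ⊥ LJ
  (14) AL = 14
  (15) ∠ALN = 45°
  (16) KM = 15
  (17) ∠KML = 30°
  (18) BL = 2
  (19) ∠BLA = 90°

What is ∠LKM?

Step 1: By the law of cosines on triangle KML: KL² = 15² + 15² − 2·15·15·cos(30°) = 60.29, so KL ≈ 7.76.
Step 2: By the inverse law of cosines on triangle LKM: cos(∠LKM) = (7.76² + 15² − 15²) / (2·7.76·15) = 60.29/232.94 = 0.2588, so ∠LKM = 75°.

Therefore, the measure of angle ∠LKM = 75°.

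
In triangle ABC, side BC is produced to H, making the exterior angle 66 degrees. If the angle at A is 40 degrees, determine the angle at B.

angle B = 66 - 40 = 26 degrees (exterior angle theorem).

26 degrees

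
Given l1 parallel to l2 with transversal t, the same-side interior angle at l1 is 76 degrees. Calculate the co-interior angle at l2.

Co-interior angles (same-side interior) formed by parallel lines and a transversal are supplementary (sum to 180 degrees).
The given angle is 76 degrees.
The co-interior angle = 180 - 76 = 104 degrees.

104 degrees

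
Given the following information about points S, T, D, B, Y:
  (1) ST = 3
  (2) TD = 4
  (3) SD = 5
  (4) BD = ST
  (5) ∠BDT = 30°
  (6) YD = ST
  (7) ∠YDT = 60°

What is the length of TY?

From the given relations: YD = ST = 3.
Step 1: By the law of cosines on triangle TDY: TY² = 4² + 3² − 2·4·3·cos(60°) = 13, so TY = √13.

Therefore, the length of TY = √13.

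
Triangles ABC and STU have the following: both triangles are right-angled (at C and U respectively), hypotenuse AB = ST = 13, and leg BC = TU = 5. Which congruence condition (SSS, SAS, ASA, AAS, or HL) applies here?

The given information matches HL: The hypotenuse and one leg of two right triangles are equal (Hypotenuse-Leg).

HL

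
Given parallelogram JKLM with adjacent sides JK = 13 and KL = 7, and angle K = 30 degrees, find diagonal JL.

The diagonal of a parallelogram can be found by treating two adjacent sides and the diagonal as a triangle.
Applying the law of cosines with sides 13, 7 and included angle 30°:
d^2 = 169 + 49 - 182*cos(30°) = 218 - 91*sqrt(3)
d = sqrt(218 - 91*sqrt(3))

sqrt(218 - 91*sqrt(3))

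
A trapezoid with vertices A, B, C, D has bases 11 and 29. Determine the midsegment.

The midsegment of a trapezoid = (base1 + base2) / 2
midsegment = (11 + 29) / 2
midsegment = 40 / 2
midsegment = 20

20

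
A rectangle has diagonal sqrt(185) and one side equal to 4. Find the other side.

The diagonal of a rectangle forms a right triangle with the two sides.
Rearranging the Pythagorean theorem: missing side = sqrt(d^2 - known^2).
= sqrt(185 - 16) = sqrt(169) = 13.

13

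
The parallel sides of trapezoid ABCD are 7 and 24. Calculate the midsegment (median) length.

The midsegment of a trapezoid = (base1 + base2) / 2
midsegment = (7 + 24) / 2
midsegment = 31 / 2
midsegment = 31/2

31/2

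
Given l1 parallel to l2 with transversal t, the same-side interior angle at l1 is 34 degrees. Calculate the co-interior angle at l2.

Co-interior angles sum to 180: 180 - 34 = 146 degrees.

146 degrees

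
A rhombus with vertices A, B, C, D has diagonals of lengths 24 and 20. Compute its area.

Area of a rhombus = (d1 * d2) / 2
Area = (24 * 20) / 2
Area = 480 / 2
Area = 240

240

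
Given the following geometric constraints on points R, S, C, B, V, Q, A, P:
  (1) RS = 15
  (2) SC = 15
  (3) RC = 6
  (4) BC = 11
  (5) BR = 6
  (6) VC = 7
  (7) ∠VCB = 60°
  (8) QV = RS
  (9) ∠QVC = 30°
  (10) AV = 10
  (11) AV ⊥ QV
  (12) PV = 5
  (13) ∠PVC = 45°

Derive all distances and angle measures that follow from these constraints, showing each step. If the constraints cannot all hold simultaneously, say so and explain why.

The constraints are consistent.

From the given relations:
  QV = RS = 15

Step 1: From CV = 7, VQ = 15, and ∠CVQ = 30°, by the law of cosines:
  CQ² = CV² + VQ² - 2·CV·VQ·cos(30°) = 49 + 225 - 181.9 = 92.13
  CQ ≈ 9.6

Step 2: From CV = 7, VP = 5, and ∠CVP = 45°, by the law of cosines:
  CP² = CV² + VP² - 2·CV·VP·cos(45°) = 49 + 25 - 49.5 = 24.5
  CP ≈ 4.95

Step 3: From BC = 11, CV = 7, and ∠BCV = 60°, by the law of cosines:
  BV² = BC² + CV² - 2·BC·CV·cos(60°) = 121 + 49 - 77 = 93
  BV = √93

Step 4: From QV = 15, VA = 10, and ∠QVA = 90°, by the law of cosines:
  QA² = QV² + VA² - 2·QV·VA·cos(90°) = 225 + 100 - 0 = 325
  QA = 5·√13

Step 5: From RB = 6, RC = 6, BC = 11, by the inverse law of cosines:
  cos(∠BRC) = (RB² + RC² - BC²) / (2·RB·RC)
  ∠BRC = 132.89°

Step 6: From RC = 6, RS = 15, CS = 15, by the inverse law of cosines:
  cos(∠CRS) = (RC² + RS² - CS²) / (2·RC·RS)
  ∠CRS = 78.46°

Step 7: From SC = 15, SR = 15, CR = 6, by the inverse law of cosines:
  cos(∠CSR) = (SC² + SR² - CR²) / (2·SC·SR)
  ∠CSR = 23.07°

Step 8: From CB = 11, CR = 6, BR = 6, by the inverse law of cosines:
  cos(∠BCR) = (CB² + CR² - BR²) / (2·CB·CR)
  ∠BCR = 23.56°

Step 9: From CR = 6, CS = 15, RS = 15, by the inverse law of cosines:
  cos(∠RCS) = (CR² + CS² - RS²) / (2·CR·CS)
  ∠RCS = 78.46°

Step 10: From BC = 11, BR = 6, CR = 6, by the inverse law of cosines:
  cos(∠CBR) = (BC² + BR² - CR²) / (2·BC·BR)
  ∠CBR = 23.56°

Step 11: From CP = 4.95, CV = 7, PV = 5, by the inverse law of cosines:
  cos(∠PCV) = (CP² + CV² - PV²) / (2·CP·CV)
  ∠PCV = 45.58°

Step 12: From CQ = 9.6, CV = 7, QV = 15, by the inverse law of cosines:
  cos(∠QCV) = (CQ² + CV² - QV²) / (2·CQ·CV)
  ∠QCV = 128.61°

Step 13: From BC = 11, BV = √93, CV = 7, by the inverse law of cosines:
  cos(∠CBV) = (BC² + BV² - CV²) / (2·BC·BV)
  ∠CBV = 38.95°

Step 14: From VB = √93, VC = 7, BC = 11, by the inverse law of cosines:
  cos(∠BVC) = (VB² + VC² - BC²) / (2·VB·VC)
  ∠BVC = 81.05°

Step 15: From QA = 5·√13, QV = 15, AV = 10, by the inverse law of cosines:
  cos(∠AQV) = (QA² + QV² - AV²) / (2·QA·QV)
  ∠AQV = 33.69°

Step 16: From QC = 9.6, QV = 15, CV = 7, by the inverse law of cosines:
  cos(∠CQV) = (QC² + QV² - CV²) / (2·QC·QV)
  ∠CQV = 21.39°

Step 17: From AQ = 5·√13, AV = 10, QV = 15, by the inverse law of cosines:
  cos(∠QAV) = (AQ² + AV² - QV²) / (2·AQ·AV)
  ∠QAV = 56.31°

Step 18: From PC = 4.95, PV = 5, CV = 7, by the inverse law of cosines:
  cos(∠CPV) = (PC² + PV² - CV²) / (2·PC·PV)
  ∠CPV = 89.42°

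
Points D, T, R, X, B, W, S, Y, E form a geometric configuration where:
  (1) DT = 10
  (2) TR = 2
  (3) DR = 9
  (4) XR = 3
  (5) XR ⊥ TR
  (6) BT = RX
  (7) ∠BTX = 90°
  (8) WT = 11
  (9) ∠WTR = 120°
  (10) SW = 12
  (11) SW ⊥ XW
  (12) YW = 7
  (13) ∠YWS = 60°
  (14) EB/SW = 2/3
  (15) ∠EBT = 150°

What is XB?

From the given relations: BT = RX = 3.
Step 1: By the law of cosines on triangle XRT: XT² = 3² + 2² − 2·3·2·cos(90°) = 13, so XT = √13.
Step 2: By the law of cosines on triangle XTB: XB² = √13² + 3² − 2·√13·3·cos(90°) = 22, so XB = √22.

Therefore, the length of XB = √22.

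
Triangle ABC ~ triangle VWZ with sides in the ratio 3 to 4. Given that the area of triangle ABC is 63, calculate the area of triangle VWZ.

The ratio of areas of similar triangles = (side ratio)^2.
Side ratio = 3:4, so area ratio = 9:16.
Area of VWZ / Area of ABC = 16/9
Area of VWZ = 63 * 16/9 = 112

112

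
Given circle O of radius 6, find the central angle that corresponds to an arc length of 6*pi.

Arc length L = 2πr × θ/360, so θ = 360L / (2πr).
θ = 360 × 6*pi / (2π × 6)
θ = 180°
θ = 180°

180°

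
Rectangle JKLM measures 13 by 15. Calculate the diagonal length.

A rectangle's diagonal splits it into two right triangles, with the diagonal as the hypotenuse.
By the Pythagorean theorem, d^2 = 13^2 + 15^2 = 394.
Therefore d = sqrt(394).

sqrt(394)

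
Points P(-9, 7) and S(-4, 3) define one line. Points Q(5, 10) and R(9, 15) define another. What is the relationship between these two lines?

Slope of line 1: m1 = (3 - 7)/(-4 - -9) = -4/5 = -4/5
Slope of line 2: m2 = (15 - 10)/(9 - 5) = 5/4 = 5/4
m1 * m2 = (-4/5) * (5/4) = -1 = -1, so the lines are perpendicular.

Perpendicular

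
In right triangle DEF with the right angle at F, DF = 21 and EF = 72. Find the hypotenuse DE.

DE = sqrt(21^2 + 72^2) = sqrt(5625) = 75

75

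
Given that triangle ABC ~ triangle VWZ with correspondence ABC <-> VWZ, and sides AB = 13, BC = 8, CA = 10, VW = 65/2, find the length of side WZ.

Since the triangles are similar, the ratio of corresponding sides is constant.
Scale factor k = VW / AB = 65/2 / 13 = 5/2
WZ = k * BC = 5/2 * 8 = 20

20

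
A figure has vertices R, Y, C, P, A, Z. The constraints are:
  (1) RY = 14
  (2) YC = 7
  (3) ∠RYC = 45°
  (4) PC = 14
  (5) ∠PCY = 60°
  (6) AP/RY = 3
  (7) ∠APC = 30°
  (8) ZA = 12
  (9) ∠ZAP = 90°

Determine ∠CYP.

Step 1: By the law of cosines on triangle YCP: YP² = 7² + 14² − 2·7·14·cos(60°) = 147, so YP = 7·√3.
Step 2: By the inverse law of cosines on triangle CYP: cos(∠CYP) = (7² + (7·√3)² − 14²) / (2·7·7·√3) = 0/169.74 = 0, so ∠CYP = 90°.

Therefore, the measure of angle ∠CYP = 90°.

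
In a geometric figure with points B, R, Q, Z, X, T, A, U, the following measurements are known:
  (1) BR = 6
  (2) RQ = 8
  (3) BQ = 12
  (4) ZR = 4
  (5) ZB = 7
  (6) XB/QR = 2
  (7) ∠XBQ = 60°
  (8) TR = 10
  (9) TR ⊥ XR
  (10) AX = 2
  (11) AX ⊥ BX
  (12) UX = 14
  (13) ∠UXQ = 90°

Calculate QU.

From the given relations: XB = 2·QR = 2·8 = 16.
Step 1: By the law of cosines on triangle XBQ: XQ² = 16² + 12² − 2·16·12·cos(60°) = 208, so XQ = 4·√13.
Step 2: By the law of cosines on triangle QXU: QU² = (4·√13)² + 14² − 2·4·√13·14·cos(90°) = 404, so QU = 2·√101.

Therefore, the length of QU = 2·√101.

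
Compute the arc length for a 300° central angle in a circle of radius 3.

Arc length = 2πr × θ/360
= 2π × 3 × 5/6
= 5*pi

5*pi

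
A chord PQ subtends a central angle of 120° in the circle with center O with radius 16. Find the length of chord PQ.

Chord = 2(16) sin(60°) = 16*sqrt(3)

16*sqrt(3)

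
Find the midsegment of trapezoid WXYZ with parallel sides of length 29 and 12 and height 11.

The midsegment (median) of a trapezoid connects the midpoints of the non-parallel sides.
Its length is the average of the two bases: (29 + 12) / 2 = 41/2.

41/2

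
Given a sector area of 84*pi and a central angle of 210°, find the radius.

The sector covers 210°/360° = 7/12 of the full circle.
Full circle area = 84*pi / 7/12 = 144*pi.
Since full area = πr², we get r² = 144*pi/π = 144, so r = 12.

12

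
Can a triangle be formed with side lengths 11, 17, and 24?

Check all three triangle inequalities:
11 + 17 = 28 > 24 ✓
11 + 24 = 35 > 17 ✓
17 + 24 = 41 > 11 ✓
All conditions hold, so these sides form a valid triangle.

Yes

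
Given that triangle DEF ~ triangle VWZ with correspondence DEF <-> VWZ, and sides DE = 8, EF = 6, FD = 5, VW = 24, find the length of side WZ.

Since the triangles are similar, the ratio of corresponding sides is constant.
Scale factor k = VW / DE = 24 / 8 = 3
WZ = k * EF = 3 * 6 = 18

18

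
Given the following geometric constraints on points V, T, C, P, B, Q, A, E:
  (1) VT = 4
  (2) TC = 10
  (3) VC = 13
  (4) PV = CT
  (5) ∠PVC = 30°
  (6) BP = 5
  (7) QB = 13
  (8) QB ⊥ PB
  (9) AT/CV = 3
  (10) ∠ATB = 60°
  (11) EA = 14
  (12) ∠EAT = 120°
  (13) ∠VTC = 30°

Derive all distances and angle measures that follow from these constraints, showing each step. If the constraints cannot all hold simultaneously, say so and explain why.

These constraints are not satisfiable: (1), (2) and (3) fix all three sides of triangle VTC, so by the law of cosines cos(∠VTC) = (4² + 10² − 13²) / (2·4·10) = -0.6625, i.e. ∠VTC ≈ 131.49°, which contradicts (13) ∠VTC = 30°. No planar figure meets all of them, so nothing further can be derived.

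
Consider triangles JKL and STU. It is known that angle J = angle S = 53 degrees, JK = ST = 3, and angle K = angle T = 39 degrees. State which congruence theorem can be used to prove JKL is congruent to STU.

The given information matches ASA: Two pairs of corresponding angles and the included side are equal (Angle-Side-Angle).

ASA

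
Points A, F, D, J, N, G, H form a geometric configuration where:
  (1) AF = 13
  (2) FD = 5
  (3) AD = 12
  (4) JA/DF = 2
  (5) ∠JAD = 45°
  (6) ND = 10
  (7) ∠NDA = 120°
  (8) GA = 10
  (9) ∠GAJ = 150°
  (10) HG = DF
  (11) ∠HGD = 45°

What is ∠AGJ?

From the given relations: JA = 2·DF = 2·5 = 10.
Step 1: By the law of cosines on triangle GAJ: GJ² = 10² + 10² − 2·10·10·cos(150°) = 373.21, so GJ ≈ 19.32.
Step 2: By the inverse law of cosines on triangle AGJ: cos(∠AGJ) = (10² + 19.32² − 10²) / (2·10·19.32) = 373.21/386.37 = 0.9659, so ∠AGJ = 15°.

Therefore, the measure of angle ∠AGJ = 15°.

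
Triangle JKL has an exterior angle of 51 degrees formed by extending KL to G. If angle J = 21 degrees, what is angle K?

By the exterior angle theorem: exterior angle = sum of remote interior angles.
51 = 21 + angle K
angle K = 51 - 21 = 30 degrees

30 degrees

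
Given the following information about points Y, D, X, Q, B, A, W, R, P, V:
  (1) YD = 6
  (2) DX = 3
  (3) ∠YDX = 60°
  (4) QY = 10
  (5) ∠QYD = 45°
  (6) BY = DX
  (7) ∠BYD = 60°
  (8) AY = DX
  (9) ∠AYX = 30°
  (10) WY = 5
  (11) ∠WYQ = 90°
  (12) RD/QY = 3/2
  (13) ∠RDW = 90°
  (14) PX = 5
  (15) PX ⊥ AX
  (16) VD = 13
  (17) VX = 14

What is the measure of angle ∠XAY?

From the given relations: AY = DX = 3.
Step 1: By the law of cosines on triangle XDY: XY² = 3² + 6² − 2·3·6·cos(60°) = 27, so XY = 3·√3.
Step 2: By the law of cosines on triangle AYX: AX² = 3² + (3·√3)² − 2·3·3·√3·cos(30°) = 9, so AX = 3.
Step 3: By the inverse law of cosines on triangle XAY: cos(∠XAY) = (3² + 3² − (3·√3)²) / (2·3·3) = -9/18 = -0.5, so ∠XAY = 120°.

Therefore, the measure of angle ∠XAY = 120°.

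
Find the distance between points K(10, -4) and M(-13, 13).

d = sqrt((-23)^2 + (17)^2) = sqrt(818)

sqrt(818)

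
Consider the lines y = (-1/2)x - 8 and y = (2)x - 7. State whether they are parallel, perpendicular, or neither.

Slope of line 1: m1 = -1/2
Slope of line 2: m2 = 2
m1 * m2 = (-1/2) * (2) = -1 = -1, so the lines are perpendicular.

Perpendicular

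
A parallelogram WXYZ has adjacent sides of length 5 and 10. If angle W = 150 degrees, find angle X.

In a parallelogram, consecutive angles are supplementary (sum to 180°).
angle X = 180 - angle W
angle X = 180 - 150
angle X = 30 degrees

30 degrees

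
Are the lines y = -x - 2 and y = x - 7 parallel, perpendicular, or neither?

Slope of line 1: m1 = -1
Slope of line 2: m2 = 1
m1 * m2 = (-1) * (1) = -1 = -1, so the lines are perpendicular.

Perpendicular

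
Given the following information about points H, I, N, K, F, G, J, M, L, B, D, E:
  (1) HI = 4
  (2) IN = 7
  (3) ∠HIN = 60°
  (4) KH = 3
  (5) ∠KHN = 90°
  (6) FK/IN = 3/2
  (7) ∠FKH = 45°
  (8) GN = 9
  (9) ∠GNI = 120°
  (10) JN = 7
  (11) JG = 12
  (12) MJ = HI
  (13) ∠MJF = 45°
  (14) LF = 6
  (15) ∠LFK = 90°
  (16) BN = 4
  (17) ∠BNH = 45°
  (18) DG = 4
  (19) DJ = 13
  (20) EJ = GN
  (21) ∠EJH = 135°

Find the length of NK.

Step 1: By the law of cosines on triangle NIH: NH² = 7² + 4² − 2·7·4·cos(60°) = 37, so NH = √37.
Step 2: By the law of cosines on triangle NHK: NK² = √37² + 3² − 2·√37·3·cos(90°) = 46, so NK = √46.

Therefore, the length of NK = √46.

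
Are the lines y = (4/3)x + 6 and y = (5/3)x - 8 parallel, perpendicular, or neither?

Slope of line 1: m1 = 4/3
Slope of line 2: m2 = 5/3
m1 != m2 (4/3 != 5/3), so not parallel.
m1 * m2 = (4/3) * (5/3) = 20/9 != -1, so not perpendicular.
The lines are neither parallel nor perpendicular.

Neither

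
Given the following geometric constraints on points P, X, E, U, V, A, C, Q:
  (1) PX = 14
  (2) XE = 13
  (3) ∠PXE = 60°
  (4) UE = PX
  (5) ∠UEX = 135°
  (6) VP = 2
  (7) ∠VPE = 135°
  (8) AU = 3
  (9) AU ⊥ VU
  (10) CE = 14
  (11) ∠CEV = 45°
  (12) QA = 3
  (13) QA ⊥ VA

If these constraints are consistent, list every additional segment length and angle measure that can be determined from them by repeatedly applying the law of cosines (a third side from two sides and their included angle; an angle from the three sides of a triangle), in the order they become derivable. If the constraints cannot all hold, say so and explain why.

The constraints are consistent. Derivable facts, in order:
After 1 step:
- PE = √183
- XU ≈ 24.95
After 2 steps:
- EV ≈ 15.01
- ∠EPX = 56.33°
- ∠EUX = 21.62°
- ∠EXU = 23.38°
- ∠PEX = 63.67°
After 3 steps:
- VC ≈ 11.14
- ∠EVP = 39.59°
- ∠PEV = 5.41°
After 4 steps:
- ∠CVE = 62.7°
- ∠ECV = 72.3°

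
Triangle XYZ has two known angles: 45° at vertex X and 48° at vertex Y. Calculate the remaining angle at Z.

Let angle Z = x. Then 45 + 48 + x = 180.
x = 180 - 93 = 87 degrees.

87 degrees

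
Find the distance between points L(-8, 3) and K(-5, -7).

The horizontal distance is |-5 - -8| = 3 and the vertical distance is |-7 - 3| = 10.
By the Pythagorean theorem, d = sqrt(3^2 + 10^2) = sqrt(109).

sqrt(109)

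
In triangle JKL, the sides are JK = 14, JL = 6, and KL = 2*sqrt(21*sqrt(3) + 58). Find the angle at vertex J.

cos(J) = (14² + 6² - (2*sqrt(21*sqrt(3) + 58))²) / (2 × 14 × 6) = -sqrt(3)/2, so J = arccos(-sqrt(3)/2) = 150°.

150°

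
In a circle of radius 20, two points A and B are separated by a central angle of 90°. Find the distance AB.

Chord = 2(20) sin(45°) = 20*sqrt(2)

20*sqrt(2)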